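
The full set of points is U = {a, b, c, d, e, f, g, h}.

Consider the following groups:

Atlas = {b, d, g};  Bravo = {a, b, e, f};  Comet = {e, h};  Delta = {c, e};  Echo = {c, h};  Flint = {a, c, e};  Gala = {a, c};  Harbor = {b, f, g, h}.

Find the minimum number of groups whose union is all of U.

3

Atlas, Flint, and Harbor cover everything between them: the union {a, b, c, d, e, f, g, h} is all of U.
Only Atlas contains d, so Atlas is forced; the remaining 5 points need at least 2 more groups (each remaining group adds at most 3) — so at least 3 groups are needed, and 3 is optimal.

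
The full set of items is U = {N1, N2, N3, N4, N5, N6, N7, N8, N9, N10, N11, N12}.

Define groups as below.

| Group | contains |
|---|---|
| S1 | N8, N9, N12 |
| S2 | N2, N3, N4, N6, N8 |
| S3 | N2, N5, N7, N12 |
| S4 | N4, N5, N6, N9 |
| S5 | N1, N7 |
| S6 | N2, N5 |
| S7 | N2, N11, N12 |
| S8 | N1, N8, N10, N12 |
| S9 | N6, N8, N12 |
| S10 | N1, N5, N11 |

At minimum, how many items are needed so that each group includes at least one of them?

4

Take H = {N1, N2, N9, N12}. Each listed group contains at least one of these, so H is a hitting set of size 4.
No choice of 3 items meets every group, so 4 is the minimum.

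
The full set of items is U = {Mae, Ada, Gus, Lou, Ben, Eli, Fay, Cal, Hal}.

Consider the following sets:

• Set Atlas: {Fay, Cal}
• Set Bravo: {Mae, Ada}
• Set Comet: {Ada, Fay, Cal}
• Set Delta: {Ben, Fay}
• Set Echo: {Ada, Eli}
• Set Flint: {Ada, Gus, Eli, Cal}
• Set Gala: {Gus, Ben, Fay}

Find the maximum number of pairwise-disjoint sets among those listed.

Delta, Echo are pairwise disjoint (Delta={Ben,Fay}; Echo={Ada,Eli}).
Every remaining set overlaps one of these, and no 3 of the listed sets are pairwise disjoint, so 2 is the maximum.

2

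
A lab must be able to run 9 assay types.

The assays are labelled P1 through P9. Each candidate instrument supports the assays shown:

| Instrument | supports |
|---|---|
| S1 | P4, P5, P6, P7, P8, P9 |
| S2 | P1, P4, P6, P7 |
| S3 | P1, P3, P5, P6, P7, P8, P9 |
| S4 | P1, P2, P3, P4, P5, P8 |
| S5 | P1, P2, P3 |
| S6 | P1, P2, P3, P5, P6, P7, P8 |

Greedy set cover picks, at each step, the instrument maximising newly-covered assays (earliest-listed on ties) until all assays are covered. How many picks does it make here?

Greedy: pick S3 (covers 7 new) → pick S4 (covers 2 new). Total picks: 2.

2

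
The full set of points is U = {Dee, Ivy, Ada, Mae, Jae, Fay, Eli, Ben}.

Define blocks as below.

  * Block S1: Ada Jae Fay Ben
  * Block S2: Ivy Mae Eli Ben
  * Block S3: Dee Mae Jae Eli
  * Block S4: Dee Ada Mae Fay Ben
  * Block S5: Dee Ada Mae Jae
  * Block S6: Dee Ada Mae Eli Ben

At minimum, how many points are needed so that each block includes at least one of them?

Take H = {Dee, Ben}. Each listed block contains at least one of these, so H is a hitting set of size 2.
No single point lies in every block, so at least 2 are needed and 2 is optimal.

2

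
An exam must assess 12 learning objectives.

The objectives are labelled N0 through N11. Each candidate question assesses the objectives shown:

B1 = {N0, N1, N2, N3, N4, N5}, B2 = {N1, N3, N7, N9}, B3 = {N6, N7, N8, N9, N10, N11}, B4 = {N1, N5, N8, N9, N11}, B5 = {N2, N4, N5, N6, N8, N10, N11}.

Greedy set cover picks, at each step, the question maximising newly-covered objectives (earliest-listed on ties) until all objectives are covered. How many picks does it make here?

3

Greedy: pick B5 (covers 7 new) → pick B2 (covers 4 new) → pick B1 (covers 1 new). Total picks: 3.
(The true minimum cover uses only 2 questions, so greedy is not optimal here.)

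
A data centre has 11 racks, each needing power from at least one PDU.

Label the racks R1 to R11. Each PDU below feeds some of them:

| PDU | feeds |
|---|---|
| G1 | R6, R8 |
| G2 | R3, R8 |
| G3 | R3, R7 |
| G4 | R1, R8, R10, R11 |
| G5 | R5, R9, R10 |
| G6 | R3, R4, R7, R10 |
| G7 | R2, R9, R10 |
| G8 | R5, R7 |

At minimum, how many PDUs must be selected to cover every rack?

Take {G1, G4, G5, G6, G7}. Their union is {R1, R2, R3, R4, R5, R6, R7, R8, R9, R10, R11}, which is all 11 racks.
No 4 of the 8 PDUs cover everything (all 70 combinations miss at least one rack), so 5 is optimal.

5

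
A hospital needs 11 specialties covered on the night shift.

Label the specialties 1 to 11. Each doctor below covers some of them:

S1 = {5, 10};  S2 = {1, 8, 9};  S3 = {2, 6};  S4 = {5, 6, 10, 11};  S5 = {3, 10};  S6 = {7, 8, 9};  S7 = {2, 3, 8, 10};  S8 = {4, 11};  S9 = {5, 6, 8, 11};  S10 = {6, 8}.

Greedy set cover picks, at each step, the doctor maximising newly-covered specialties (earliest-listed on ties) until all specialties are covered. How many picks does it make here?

5

Greedy: pick S4 (covers 4 new) → pick S2 (covers 3 new) → pick S7 (covers 2 new) → pick S6 (covers 1 new) → pick S8 (covers 1 new). Total picks: 5.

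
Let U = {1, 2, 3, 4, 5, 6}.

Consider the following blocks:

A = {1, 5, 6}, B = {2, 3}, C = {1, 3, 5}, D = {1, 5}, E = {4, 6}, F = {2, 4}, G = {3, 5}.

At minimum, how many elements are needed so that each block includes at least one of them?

3

The 3 elements {2, 5, 6} hit every block.
The blocks B, D, E are pairwise disjoint, so any hitting set needs a separate element for each — at least 3. Hence 3 is optimal.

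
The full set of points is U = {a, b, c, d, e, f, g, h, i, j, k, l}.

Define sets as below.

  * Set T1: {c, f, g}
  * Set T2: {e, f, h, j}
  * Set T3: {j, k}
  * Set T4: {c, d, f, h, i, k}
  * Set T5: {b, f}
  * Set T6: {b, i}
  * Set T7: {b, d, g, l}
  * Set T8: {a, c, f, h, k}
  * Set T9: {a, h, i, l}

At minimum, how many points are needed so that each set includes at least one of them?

The 4 points {f, g, i, j} hit every set.
No choice of 3 points meets every set, so 4 is the minimum.

4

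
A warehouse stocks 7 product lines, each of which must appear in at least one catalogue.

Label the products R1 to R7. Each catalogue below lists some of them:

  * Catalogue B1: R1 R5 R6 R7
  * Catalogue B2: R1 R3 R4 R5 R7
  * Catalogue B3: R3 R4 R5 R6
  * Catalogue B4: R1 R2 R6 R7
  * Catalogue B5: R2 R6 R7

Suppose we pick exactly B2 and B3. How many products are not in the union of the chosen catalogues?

1

Union of B2, B3 = {R1, R3, R4, R5, R6, R7}.
Not covered: R2 — 1 product.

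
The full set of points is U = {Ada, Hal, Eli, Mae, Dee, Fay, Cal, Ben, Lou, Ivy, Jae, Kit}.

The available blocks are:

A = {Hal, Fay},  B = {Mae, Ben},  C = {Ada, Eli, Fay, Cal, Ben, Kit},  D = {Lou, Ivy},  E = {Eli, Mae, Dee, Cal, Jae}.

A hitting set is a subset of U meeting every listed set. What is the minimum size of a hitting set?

3

H = {Mae, Fay, Ivy} meets every block (each contains at least one member of H), and |H| = 3.
The blocks A, D, E are pairwise disjoint, so any hitting set needs a separate point for each — at least 3. Hence 3 is optimal.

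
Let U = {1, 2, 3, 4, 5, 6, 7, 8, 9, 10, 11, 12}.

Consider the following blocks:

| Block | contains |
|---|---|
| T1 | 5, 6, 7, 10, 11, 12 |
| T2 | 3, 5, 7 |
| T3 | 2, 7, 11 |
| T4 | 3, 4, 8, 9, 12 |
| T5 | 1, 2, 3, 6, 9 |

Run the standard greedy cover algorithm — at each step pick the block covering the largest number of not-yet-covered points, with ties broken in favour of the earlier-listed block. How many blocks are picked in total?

Greedy: pick T1 (covers 6 new) → pick T4 (covers 4 new) → pick T5 (covers 2 new). Total picks: 3.

3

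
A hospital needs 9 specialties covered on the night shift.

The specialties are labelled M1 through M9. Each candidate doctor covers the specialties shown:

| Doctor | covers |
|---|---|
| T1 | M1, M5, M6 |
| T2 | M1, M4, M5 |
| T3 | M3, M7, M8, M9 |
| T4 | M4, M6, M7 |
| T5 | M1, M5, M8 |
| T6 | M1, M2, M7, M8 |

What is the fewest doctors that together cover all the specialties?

Take {T2, T3, T4, T6}. Their union is {M1, M2, M3, M4, M5, M6, M7, M8, M9}, which is all 9 specialties.
Only T6 contains M2, so T6 is forced; the remaining 5 specialties need at least 3 more doctors (each remaining doctor adds at most 2) — so at least 4 doctors are needed, and 4 is optimal.

4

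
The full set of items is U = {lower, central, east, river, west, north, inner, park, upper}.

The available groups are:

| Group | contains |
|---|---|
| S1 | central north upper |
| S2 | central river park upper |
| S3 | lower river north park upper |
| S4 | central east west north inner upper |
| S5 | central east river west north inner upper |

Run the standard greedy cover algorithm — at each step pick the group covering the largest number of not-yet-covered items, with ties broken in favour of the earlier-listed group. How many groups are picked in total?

2

Greedy: pick S5 (covers 7 new) → pick S3 (covers 2 new). Total picks: 2.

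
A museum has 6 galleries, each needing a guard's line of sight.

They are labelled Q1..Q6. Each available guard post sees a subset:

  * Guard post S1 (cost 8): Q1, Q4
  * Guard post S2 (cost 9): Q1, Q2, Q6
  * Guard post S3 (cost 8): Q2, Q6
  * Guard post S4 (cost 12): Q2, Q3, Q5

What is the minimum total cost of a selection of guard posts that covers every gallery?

28

S1, S3, S4 together cover every gallery (S1 ∪ S3 ∪ S4 = {Q1, Q2, Q3, Q4, Q5, Q6}); total cost 8 + 8 + 12 = 28.
The greedy pick S2, S4, S1 costs 29; no covering selection beats 28.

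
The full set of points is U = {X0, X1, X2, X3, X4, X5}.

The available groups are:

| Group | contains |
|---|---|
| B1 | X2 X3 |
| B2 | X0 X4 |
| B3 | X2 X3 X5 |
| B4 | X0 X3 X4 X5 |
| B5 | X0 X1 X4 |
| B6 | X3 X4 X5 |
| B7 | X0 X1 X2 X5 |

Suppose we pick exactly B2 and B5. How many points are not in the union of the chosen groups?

3

Union of B2, B5 = {X0, X1, X4}.
Not covered: X2, X3, X5 — 3 points.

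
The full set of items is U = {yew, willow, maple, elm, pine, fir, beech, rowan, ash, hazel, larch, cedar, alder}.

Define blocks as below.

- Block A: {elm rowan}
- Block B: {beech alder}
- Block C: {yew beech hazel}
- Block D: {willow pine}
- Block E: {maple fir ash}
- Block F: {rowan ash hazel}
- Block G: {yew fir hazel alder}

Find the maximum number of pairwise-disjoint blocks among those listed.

4

A, C, D, E are pairwise disjoint (A={elm,rowan}; C={yew,beech,hazel}; D={willow,pine}; E={maple,fir,ash}).
Every remaining block overlaps one of these, and no 5 of the listed blocks are pairwise disjoint, so 4 is the maximum.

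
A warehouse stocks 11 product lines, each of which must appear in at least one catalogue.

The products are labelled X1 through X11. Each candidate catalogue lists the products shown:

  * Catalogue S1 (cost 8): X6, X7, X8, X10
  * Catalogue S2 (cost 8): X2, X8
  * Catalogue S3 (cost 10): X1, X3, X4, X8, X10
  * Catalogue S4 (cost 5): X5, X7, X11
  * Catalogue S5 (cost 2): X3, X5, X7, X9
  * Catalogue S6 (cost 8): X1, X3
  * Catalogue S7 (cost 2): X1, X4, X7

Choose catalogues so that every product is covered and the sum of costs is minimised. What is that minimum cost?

S1, S2, S4, S5, S7 together cover every product (S1 ∪ S2 ∪ S4 ∪ S5 ∪ S7 = {X1, X2, X3, X4, X5, X6, X7, X8, X9, X10, X11}); total cost 8 + 8 + 5 + 2 + 2 = 25.
No covering selection has total cost below 25.

25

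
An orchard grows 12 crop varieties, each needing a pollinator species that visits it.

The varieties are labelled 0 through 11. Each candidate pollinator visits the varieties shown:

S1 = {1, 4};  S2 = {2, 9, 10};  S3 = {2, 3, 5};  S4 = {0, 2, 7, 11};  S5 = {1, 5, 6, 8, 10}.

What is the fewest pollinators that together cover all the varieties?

5

Take {S1, S2, S3, S4, S5}. Their union is {0, 1, 2, 3, 4, 5, 6, 7, 8, 9, 10, 11}, which is all 12 varieties.
No 4 of the 5 pollinators cover everything (all 5 combinations miss at least one variety), so 5 is optimal.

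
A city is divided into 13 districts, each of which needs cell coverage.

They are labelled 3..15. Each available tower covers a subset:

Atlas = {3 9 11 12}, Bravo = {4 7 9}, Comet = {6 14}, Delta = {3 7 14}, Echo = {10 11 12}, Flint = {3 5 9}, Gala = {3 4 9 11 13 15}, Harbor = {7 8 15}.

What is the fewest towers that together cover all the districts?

5

Comet and Echo and Flint and Gala and Harbor together: Comet ∪ Echo ∪ Flint ∪ Gala ∪ Harbor = {3, 4, 5, 6, 7, 8, 9, 10, 11, 12, 13, 14, 15} — every district is covered.
Only Gala contains 13, so Gala is forced; the remaining 7 districts need at least 4 more towers (each remaining tower adds at most 2) — so at least 5 towers are needed, and 5 is optimal.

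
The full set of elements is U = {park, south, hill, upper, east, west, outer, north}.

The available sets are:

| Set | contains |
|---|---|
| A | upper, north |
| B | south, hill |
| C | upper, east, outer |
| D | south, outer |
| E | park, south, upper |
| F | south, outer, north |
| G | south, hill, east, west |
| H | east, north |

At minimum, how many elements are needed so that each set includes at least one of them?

Take T = {south, east, north}. Each listed set contains at least one of these, so T is a hitting set of size 3.
No choice of 2 elements meets every set, so 3 is the minimum.

3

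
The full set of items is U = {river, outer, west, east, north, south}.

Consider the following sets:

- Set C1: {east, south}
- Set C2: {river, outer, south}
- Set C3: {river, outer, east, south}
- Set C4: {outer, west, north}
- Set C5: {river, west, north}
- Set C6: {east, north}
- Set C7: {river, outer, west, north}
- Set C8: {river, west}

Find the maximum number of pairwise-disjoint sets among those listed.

2

C1, C8 are pairwise disjoint (C1={east,south}; C8={river,west}).
Every remaining set overlaps one of these, and no 3 of the listed sets are pairwise disjoint, so 2 is the maximum.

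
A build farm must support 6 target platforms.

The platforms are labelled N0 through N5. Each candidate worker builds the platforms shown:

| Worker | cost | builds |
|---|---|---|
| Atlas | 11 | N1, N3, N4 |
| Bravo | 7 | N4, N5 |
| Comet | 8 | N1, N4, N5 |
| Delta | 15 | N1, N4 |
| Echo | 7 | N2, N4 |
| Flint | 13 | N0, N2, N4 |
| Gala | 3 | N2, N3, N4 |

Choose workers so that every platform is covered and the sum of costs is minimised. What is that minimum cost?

Comet, Flint, Gala together cover every platform (Comet ∪ Flint ∪ Gala = {N0, N1, N2, N3, N4, N5}); total cost 8 + 13 + 3 = 24.
No covering selection has total cost below 24.

24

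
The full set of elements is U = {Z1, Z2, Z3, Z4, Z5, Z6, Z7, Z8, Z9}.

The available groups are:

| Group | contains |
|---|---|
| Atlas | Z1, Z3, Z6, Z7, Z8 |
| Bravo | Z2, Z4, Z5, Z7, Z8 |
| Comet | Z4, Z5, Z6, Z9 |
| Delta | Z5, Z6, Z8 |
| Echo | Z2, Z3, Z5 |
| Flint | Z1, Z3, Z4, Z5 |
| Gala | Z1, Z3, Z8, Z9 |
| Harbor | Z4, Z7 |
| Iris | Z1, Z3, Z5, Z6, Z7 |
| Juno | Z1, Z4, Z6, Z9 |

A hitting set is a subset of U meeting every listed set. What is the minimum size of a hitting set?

3

H = {Z3, Z4, Z5} meets every group (each contains at least one member of H), and |H| = 3.
No choice of 2 elements meets every group, so 3 is the minimum.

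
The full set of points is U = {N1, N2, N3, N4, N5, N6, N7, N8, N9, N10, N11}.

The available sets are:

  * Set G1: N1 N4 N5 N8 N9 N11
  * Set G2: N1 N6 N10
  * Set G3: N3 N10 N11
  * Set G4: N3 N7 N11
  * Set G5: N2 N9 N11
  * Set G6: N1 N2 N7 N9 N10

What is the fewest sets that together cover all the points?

4

Take {G1, G2, G4, G5}. Their union is {N1, N2, N3, N4, N5, N6, N7, N8, N9, N10, N11}, which is all 11 points.
No 3 of the 6 sets cover everything (all 20 combinations miss at least one point), so 4 is optimal.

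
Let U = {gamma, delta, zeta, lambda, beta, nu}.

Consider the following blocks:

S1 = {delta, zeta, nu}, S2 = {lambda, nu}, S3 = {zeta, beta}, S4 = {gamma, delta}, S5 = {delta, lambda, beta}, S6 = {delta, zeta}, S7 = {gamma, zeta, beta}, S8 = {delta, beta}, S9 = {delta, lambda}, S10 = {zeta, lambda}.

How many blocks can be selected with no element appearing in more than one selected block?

S2, S3, S4 are pairwise disjoint (S2={lambda,nu}; S3={zeta,beta}; S4={gamma,delta}).
Every remaining block overlaps one of these, and no 4 of the listed blocks are pairwise disjoint, so 3 is the maximum.

3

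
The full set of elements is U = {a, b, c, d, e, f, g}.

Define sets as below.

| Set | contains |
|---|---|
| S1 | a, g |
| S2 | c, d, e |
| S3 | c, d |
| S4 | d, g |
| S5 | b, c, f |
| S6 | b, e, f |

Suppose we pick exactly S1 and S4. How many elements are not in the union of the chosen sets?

Union of S1, S4 = {a, d, g}.
Not covered: b, c, e, f — 4 elements.

4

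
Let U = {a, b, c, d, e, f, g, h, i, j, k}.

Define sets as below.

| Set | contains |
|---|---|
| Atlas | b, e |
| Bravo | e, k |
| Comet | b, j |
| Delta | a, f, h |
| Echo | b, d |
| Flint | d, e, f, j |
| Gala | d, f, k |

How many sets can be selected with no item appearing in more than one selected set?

Bravo, Comet, Delta are pairwise disjoint (Bravo={e,k}; Comet={b,j}; Delta={a,f,h}).
Every remaining set overlaps one of these, and no 4 of the listed sets are pairwise disjoint, so 3 is the maximum.

3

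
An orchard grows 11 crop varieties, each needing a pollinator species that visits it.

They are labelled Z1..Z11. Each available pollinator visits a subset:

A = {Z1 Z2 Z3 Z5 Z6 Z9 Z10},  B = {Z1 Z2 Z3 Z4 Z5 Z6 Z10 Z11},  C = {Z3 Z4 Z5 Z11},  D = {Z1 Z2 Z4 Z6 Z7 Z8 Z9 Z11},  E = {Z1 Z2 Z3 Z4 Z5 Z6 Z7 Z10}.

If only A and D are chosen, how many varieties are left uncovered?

0

Union of A, D = {Z1, Z2, Z3, Z4, Z5, Z6, Z7, Z8, Z9, Z10, Z11} — that's every variety, so 0 are uncovered.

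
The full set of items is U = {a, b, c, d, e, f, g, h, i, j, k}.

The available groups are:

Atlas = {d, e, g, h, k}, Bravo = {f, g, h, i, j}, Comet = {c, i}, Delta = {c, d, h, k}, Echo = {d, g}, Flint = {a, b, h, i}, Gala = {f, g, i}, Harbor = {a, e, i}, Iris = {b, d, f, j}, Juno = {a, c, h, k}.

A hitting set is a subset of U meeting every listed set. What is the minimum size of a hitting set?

The 3 items {c, d, i} hit every group.
No choice of 2 items meets every group, so 3 is the minimum.

3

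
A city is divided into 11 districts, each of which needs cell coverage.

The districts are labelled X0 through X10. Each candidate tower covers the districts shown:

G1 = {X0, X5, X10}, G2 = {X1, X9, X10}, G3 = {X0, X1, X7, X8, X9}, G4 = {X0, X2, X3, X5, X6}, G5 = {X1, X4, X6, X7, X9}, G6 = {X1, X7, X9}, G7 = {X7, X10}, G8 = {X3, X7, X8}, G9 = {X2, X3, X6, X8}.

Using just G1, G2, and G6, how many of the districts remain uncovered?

Union of G1, G2, G6 = {X0, X1, X5, X7, X9, X10}.
Not covered: X2, X3, X4, X6, X8 — 5 districts.

5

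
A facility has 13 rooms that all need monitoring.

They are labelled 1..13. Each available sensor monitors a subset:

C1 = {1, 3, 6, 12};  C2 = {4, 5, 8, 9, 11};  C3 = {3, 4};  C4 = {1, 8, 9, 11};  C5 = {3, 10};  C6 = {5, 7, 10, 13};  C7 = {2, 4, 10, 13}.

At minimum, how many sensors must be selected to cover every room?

C1 and C2 and C6 and C7 together: C1 ∪ C2 ∪ C6 ∪ C7 = {1, 2, 3, 4, 5, 6, 7, 8, 9, 10, 11, 12, 13} — every room is covered.
Only C7 contains 2, so C7 is forced; the remaining 9 rooms need at least 3 more sensors (each remaining sensor adds at most 4) — so at least 4 sensors are needed, and 4 is optimal.

4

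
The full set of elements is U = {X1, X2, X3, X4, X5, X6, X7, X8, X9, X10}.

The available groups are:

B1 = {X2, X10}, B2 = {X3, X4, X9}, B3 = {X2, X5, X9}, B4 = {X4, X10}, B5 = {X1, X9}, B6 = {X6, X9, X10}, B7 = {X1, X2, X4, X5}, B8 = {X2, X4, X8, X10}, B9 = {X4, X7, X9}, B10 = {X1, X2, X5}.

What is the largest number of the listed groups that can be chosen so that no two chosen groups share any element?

2

B9, B10 are pairwise disjoint (B9={X4,X7,X9}; B10={X1,X2,X5}).
Every remaining group overlaps one of these, and no 3 of the listed groups are pairwise disjoint, so 2 is the maximum.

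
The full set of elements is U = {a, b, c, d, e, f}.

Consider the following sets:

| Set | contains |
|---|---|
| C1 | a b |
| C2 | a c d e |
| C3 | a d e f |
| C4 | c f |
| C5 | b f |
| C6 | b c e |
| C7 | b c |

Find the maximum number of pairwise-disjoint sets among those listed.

C2, C5 are pairwise disjoint (C2={a,c,d,e}; C5={b,f}).
Every remaining set overlaps one of these, and no 3 of the listed sets are pairwise disjoint, so 2 is the maximum.

2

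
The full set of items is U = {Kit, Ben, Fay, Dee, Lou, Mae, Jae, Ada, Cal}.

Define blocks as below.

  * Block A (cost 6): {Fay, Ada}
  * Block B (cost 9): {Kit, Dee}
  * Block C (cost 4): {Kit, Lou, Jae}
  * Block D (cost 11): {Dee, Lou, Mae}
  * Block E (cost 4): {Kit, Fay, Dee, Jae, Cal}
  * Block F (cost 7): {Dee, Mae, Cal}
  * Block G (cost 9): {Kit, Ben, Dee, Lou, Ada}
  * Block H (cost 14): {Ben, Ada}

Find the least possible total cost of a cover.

E, F, G together cover every item (E ∪ F ∪ G = {Kit, Ben, Fay, Dee, Lou, Mae, Jae, Ada, Cal}); total cost 4 + 7 + 9 = 20.
No covering selection has total cost below 20.

20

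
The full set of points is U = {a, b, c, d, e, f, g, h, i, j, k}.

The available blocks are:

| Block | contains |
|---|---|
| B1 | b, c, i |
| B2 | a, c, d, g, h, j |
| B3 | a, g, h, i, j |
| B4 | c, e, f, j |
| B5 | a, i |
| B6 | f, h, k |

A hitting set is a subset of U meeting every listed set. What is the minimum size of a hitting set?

3

T = {h, i, j} meets every block (each contains at least one member of T), and |T| = 3.
No choice of 2 points meets every block, so 3 is the minimum.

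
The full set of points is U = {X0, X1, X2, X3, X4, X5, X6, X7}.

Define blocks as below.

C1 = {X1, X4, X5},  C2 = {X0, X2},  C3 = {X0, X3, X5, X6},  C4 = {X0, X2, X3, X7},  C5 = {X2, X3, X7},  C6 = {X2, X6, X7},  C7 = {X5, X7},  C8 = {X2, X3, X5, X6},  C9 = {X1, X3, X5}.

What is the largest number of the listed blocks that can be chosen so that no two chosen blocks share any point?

C1, C2 are pairwise disjoint (C1={X1,X4,X5}; C2={X0,X2}).
Every remaining block overlaps one of these, and no 3 of the listed blocks are pairwise disjoint, so 2 is the maximum.

2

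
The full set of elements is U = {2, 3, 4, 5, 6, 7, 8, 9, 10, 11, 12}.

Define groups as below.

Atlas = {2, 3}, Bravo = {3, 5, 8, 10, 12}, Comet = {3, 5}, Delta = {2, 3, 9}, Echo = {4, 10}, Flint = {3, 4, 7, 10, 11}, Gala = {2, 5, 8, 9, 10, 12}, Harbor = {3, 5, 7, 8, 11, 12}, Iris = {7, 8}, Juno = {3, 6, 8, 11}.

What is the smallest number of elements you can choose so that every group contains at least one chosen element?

The 3 elements {3, 7, 10} hit every group.
The groups Delta, Echo, Iris are pairwise disjoint, so any hitting set needs a separate element for each — at least 3. Hence 3 is optimal.

3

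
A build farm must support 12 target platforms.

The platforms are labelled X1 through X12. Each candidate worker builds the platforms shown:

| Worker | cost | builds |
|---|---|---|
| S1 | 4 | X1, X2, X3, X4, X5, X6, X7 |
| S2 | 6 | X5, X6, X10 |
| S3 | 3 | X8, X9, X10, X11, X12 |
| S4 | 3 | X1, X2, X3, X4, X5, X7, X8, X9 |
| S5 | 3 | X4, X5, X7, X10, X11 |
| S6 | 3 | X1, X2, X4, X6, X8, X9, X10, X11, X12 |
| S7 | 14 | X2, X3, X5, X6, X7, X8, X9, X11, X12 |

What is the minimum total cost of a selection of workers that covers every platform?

S4, S6 together cover every platform (S4 ∪ S6 = {X1, X2, X3, X4, X5, X6, X7, X8, X9, X10, X11, X12}); total cost 3 + 3 = 6.
No covering selection has total cost below 6.

6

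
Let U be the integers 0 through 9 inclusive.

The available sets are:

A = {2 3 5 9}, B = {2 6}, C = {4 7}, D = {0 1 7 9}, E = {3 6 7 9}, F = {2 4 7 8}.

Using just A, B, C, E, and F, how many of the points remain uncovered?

Union of A, B, C, E, F = {2, 3, 4, 5, 6, 7, 8, 9}.
Not covered: 0, 1 — 2 points.

2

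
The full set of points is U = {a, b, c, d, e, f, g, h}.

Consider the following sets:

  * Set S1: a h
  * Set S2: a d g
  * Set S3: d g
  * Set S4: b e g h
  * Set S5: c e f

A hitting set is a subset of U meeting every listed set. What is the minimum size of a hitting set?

3

The 3 points {d, f, h} hit every set.
The sets S1, S3, S5 are pairwise disjoint, so any hitting set needs a separate point for each — at least 3. Hence 3 is optimal.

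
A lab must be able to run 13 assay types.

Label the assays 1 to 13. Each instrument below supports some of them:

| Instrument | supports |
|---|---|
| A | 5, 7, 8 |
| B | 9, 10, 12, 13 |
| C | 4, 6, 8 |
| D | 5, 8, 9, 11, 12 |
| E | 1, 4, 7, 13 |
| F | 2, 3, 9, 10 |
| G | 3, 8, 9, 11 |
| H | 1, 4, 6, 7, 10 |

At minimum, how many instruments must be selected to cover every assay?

C and D and E and F together: C ∪ D ∪ E ∪ F = {1, 2, 3, 4, 5, 6, 7, 8, 9, 10, 11, 12, 13} — every assay is covered.
Only F contains 2, so F is forced; the remaining 9 assays need at least 3 more instruments (each remaining instrument adds at most 4) — so at least 4 instruments are needed, and 4 is optimal.

4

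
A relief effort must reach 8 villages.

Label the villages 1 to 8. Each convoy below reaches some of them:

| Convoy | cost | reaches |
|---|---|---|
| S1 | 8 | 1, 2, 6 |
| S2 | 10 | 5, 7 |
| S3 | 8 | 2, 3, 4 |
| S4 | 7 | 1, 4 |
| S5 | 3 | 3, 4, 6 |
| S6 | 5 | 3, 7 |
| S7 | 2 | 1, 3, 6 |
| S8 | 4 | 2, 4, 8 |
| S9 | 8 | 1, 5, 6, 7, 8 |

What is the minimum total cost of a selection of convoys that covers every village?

14

S7, S8, S9 together cover every village (S7 ∪ S8 ∪ S9 = {1, 2, 3, 4, 5, 6, 7, 8}); total cost 2 + 4 + 8 = 14.
No covering selection has total cost below 14.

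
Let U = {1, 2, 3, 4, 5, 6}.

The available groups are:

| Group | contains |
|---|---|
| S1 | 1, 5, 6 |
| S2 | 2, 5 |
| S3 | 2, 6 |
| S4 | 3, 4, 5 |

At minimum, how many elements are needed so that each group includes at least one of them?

Take H = {5, 6}. Each listed group contains at least one of these, so H is a hitting set of size 2.
The groups S3, S4 are pairwise disjoint, so any hitting set needs a separate element for each — at least 2. Hence 2 is optimal.

2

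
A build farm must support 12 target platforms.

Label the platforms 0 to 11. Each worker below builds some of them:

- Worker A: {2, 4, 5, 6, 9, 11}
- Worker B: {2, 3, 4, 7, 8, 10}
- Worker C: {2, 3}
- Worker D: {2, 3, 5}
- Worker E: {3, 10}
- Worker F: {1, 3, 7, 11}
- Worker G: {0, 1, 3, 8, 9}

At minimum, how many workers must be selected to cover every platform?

Take {A, B, G}. Their union is {0, 1, 2, 3, 4, 5, 6, 7, 8, 9, 10, 11}, which is all 12 platforms.
Only G contains 0, so G is forced; the remaining 7 platforms need at least 2 more workers (each remaining worker adds at most 5) — so at least 3 workers are needed, and 3 is optimal.

3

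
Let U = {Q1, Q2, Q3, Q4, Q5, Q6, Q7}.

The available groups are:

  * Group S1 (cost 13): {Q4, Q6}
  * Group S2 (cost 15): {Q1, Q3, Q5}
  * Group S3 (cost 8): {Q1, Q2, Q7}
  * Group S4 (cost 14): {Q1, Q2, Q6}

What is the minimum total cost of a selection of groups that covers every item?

36

S1, S2, S3 together cover every item (S1 ∪ S2 ∪ S3 = {Q1, Q2, Q3, Q4, Q5, Q6, Q7}); total cost 13 + 15 + 8 = 36.
No covering selection has total cost below 36.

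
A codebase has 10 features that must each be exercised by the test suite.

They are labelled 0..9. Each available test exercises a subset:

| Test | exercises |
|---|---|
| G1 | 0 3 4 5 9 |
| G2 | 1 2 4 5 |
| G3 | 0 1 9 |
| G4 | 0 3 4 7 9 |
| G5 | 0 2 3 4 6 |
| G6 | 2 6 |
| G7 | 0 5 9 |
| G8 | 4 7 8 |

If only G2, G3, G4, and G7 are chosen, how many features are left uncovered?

Union of G2, G3, G4, G7 = {0, 1, 2, 3, 4, 5, 7, 9}.
Not covered: 6, 8 — 2 features.

2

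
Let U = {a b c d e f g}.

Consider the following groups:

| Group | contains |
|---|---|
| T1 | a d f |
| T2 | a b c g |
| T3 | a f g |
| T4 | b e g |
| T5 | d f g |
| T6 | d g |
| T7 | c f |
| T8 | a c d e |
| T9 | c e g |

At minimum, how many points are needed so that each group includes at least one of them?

3

Take H = {e, f, g}. Each listed group contains at least one of these, so H is a hitting set of size 3.
No choice of 2 points meets every group, so 3 is the minimum.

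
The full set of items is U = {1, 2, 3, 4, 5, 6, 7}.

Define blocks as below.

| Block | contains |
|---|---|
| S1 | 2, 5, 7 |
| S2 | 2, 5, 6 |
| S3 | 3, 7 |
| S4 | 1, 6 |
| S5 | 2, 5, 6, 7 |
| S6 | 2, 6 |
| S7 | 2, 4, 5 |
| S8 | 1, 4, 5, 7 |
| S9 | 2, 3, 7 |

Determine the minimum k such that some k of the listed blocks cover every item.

S6 and S8 and S9 together: S6 ∪ S8 ∪ S9 = {1, 2, 3, 4, 5, 6, 7} — every item is covered.
No 2 of the 9 blocks cover everything (all 36 combinations miss at least one item), so 3 is optimal.

3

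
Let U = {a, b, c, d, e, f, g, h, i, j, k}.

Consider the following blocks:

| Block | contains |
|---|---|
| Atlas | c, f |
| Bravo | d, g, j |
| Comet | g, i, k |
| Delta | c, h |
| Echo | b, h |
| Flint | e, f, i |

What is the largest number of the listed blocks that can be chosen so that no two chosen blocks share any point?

Atlas, Bravo, Echo are pairwise disjoint (Atlas={c,f}; Bravo={d,g,j}; Echo={b,h}).
Every remaining block overlaps one of these, and no 4 of the listed blocks are pairwise disjoint, so 3 is the maximum.

3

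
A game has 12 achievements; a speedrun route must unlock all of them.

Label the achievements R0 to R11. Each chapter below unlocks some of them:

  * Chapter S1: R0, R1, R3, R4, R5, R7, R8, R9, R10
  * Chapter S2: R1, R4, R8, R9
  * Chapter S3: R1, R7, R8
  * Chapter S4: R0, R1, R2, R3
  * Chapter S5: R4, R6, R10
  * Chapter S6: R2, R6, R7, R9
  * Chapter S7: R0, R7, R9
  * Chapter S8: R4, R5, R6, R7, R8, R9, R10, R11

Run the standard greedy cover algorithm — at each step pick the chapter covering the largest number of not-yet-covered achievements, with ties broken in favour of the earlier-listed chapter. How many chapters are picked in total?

3

Greedy: pick S1 (covers 9 new) → pick S6 (covers 2 new) → pick S8 (covers 1 new). Total picks: 3.
(The true minimum cover uses only 2 chapters, so greedy is not optimal here.)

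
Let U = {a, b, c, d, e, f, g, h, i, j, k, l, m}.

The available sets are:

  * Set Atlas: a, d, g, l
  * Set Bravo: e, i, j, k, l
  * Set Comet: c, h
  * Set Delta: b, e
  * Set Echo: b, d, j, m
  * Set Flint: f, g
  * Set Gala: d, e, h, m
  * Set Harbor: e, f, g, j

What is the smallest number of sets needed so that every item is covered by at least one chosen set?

Take {Atlas, Bravo, Comet, Echo, Flint}. Their union is {a, b, c, d, e, f, g, h, i, j, k, l, m}, which is all 13 items.
No 4 of the 8 sets cover everything (all 70 combinations miss at least one item), so 5 is optimal.

5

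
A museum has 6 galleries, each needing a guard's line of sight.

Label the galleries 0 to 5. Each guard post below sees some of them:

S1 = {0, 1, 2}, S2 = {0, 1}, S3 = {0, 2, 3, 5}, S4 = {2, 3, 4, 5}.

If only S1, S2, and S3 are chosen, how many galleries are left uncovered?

1

Union of S1, S2, S3 = {0, 1, 2, 3, 5}.
Not covered: 4 — 1 gallery.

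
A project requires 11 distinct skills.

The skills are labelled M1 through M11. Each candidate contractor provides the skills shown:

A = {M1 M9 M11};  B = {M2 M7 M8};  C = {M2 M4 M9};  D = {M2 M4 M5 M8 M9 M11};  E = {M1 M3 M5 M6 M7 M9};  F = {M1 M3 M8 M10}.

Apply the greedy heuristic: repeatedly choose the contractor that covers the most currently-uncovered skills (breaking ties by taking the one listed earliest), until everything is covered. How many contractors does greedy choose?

3

Greedy: pick D (covers 6 new) → pick E (covers 4 new) → pick F (covers 1 new). Total picks: 3.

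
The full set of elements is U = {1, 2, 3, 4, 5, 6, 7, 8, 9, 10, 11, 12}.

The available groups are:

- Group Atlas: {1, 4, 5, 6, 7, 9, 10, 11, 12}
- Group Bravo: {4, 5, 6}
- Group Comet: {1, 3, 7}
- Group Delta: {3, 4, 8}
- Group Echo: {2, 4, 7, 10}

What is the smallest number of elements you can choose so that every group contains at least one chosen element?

2

Take H = {1, 4}. Each listed group contains at least one of these, so H is a hitting set of size 2.
The groups Bravo, Comet are pairwise disjoint, so any hitting set needs a separate element for each — at least 2. Hence 2 is optimal.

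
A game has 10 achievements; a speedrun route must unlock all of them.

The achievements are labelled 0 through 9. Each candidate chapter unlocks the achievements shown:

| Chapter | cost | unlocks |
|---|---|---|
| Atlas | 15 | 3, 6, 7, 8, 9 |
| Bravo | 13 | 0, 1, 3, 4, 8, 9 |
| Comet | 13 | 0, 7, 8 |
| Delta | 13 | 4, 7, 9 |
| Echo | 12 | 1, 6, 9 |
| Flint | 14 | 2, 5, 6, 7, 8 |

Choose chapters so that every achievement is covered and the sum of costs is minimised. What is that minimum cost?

27

Bravo, Flint together cover every achievement (Bravo ∪ Flint = {0, 1, 2, 3, 4, 5, 6, 7, 8, 9}); total cost 13 + 14 = 27.
No covering selection has total cost below 27.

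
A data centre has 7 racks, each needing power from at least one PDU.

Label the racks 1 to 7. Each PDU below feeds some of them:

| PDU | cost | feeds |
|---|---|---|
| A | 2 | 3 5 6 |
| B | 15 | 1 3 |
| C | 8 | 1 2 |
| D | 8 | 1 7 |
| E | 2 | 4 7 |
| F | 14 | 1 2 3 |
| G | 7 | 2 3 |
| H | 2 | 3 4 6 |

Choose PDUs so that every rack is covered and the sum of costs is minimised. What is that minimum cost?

A, C, E together cover every rack (A ∪ C ∪ E = {1, 2, 3, 4, 5, 6, 7}); total cost 2 + 8 + 2 = 12.
No covering selection has total cost below 12.

12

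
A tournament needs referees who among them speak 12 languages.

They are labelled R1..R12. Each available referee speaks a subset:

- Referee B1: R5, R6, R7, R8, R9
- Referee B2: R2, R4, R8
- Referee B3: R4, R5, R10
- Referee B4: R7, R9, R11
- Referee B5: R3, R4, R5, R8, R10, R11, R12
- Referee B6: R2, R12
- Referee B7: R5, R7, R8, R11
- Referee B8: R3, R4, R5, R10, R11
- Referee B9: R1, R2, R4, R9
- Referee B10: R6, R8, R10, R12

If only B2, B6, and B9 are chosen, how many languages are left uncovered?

6

Union of B2, B6, B9 = {R1, R2, R4, R8, R9, R12}.
Not covered: R3, R5, R6, R7, R10, R11 — 6 languages.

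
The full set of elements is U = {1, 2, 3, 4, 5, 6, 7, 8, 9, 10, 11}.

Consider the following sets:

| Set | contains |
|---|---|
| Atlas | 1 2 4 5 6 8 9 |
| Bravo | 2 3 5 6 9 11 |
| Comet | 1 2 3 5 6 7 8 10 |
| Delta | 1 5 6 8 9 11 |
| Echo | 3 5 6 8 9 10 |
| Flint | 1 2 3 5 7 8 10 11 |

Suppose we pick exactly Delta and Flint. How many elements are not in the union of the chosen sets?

1

Union of Delta, Flint = {1, 2, 3, 5, 6, 7, 8, 9, 10, 11}.
Not covered: 4 — 1 element.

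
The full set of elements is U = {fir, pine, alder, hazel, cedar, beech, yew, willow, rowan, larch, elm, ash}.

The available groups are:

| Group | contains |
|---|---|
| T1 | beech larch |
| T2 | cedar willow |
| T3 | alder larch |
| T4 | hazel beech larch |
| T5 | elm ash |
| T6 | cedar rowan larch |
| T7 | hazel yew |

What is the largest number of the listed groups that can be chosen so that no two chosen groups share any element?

T2, T3, T5, T7 are pairwise disjoint (T2={cedar,willow}; T3={alder,larch}; T5={elm,ash}; T7={hazel,yew}).
Every remaining group overlaps one of these, and no 5 of the listed groups are pairwise disjoint, so 4 is the maximum.

4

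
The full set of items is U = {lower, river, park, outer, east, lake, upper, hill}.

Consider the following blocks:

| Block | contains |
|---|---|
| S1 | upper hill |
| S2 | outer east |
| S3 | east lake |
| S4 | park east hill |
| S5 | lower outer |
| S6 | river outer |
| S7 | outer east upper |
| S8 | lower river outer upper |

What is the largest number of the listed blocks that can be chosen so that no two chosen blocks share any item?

S1, S3, S5 are pairwise disjoint (S1={upper,hill}; S3={east,lake}; S5={lower,outer}).
Every remaining block overlaps one of these, and no 4 of the listed blocks are pairwise disjoint, so 3 is the maximum.

3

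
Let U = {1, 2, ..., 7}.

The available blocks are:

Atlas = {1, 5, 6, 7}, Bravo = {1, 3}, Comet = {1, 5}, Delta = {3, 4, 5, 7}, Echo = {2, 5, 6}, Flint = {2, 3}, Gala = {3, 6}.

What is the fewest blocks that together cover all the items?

3

Comet, Delta, and Echo cover everything between them: the union {1, 2, 3, 4, 5, 6, 7} is all of U.
Only Delta contains 4, so Delta is forced; the remaining 3 items need at least 2 more blocks (each remaining block adds at most 2) — so at least 3 blocks are needed, and 3 is optimal.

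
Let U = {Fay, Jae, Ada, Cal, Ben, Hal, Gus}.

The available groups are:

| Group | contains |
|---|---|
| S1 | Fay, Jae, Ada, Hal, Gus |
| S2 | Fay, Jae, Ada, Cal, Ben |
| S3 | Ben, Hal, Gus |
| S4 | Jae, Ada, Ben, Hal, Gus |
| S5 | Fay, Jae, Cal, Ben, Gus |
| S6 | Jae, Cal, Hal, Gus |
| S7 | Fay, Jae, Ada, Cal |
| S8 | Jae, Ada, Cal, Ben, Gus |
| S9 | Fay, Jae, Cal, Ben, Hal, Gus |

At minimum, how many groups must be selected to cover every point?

2

S4 and S9 cover everything between them: the union {Fay, Jae, Ada, Cal, Ben, Hal, Gus} is all of U.
No single group has all 7 points (the largest, S9, has 6), so 2 is optimal.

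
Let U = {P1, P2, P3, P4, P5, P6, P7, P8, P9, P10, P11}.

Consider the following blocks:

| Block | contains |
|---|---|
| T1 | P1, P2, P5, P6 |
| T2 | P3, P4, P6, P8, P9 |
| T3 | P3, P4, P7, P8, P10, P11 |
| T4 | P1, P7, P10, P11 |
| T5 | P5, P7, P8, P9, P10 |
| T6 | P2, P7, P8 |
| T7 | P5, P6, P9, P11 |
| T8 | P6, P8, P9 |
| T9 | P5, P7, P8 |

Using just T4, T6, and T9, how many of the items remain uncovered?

Union of T4, T6, T9 = {P1, P2, P5, P7, P8, P10, P11}.
Not covered: P3, P4, P6, P9 — 4 items.

4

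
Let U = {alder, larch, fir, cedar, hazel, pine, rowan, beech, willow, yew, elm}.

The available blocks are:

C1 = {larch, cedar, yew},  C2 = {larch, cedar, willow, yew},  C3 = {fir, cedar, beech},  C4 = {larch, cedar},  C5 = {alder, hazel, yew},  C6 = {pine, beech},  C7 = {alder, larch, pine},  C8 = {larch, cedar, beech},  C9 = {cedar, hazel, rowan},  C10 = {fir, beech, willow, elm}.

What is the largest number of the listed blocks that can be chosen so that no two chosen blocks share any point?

3

C4, C5, C6 are pairwise disjoint (C4={larch,cedar}; C5={alder,hazel,yew}; C6={pine,beech}).
Every remaining block overlaps one of these, and no 4 of the listed blocks are pairwise disjoint, so 3 is the maximum.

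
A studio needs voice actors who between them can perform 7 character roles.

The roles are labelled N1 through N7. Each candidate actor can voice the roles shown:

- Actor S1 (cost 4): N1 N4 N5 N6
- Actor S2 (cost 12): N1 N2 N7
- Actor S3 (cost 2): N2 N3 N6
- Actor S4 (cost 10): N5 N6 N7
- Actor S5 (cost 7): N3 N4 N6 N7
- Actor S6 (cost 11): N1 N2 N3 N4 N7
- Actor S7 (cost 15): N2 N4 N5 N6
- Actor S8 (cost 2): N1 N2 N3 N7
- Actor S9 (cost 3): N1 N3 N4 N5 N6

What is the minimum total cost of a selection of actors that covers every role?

5

S8, S9 together cover every role (S8 ∪ S9 = {N1, N2, N3, N4, N5, N6, N7}); total cost 2 + 3 = 5.
No covering selection has total cost below 5.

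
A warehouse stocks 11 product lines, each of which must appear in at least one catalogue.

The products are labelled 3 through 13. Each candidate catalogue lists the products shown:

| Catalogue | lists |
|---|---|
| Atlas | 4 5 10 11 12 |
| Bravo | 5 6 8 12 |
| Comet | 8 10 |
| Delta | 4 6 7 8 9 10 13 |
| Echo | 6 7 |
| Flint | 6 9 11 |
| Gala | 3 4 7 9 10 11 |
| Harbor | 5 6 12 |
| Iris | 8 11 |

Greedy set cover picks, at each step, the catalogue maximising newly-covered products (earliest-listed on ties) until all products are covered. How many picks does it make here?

3

Greedy: pick Delta (covers 7 new) → pick Atlas (covers 3 new) → pick Gala (covers 1 new). Total picks: 3.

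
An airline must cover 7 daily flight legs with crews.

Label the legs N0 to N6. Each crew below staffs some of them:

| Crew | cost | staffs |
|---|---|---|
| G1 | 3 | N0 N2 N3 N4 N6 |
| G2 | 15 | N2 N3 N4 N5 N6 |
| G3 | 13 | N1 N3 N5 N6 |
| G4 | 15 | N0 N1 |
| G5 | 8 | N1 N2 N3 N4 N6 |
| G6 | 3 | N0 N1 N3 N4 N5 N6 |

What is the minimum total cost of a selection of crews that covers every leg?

6

G1, G6 together cover every leg (G1 ∪ G6 = {N0, N1, N2, N3, N4, N5, N6}); total cost 3 + 3 = 6.
No covering selection has total cost below 6.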